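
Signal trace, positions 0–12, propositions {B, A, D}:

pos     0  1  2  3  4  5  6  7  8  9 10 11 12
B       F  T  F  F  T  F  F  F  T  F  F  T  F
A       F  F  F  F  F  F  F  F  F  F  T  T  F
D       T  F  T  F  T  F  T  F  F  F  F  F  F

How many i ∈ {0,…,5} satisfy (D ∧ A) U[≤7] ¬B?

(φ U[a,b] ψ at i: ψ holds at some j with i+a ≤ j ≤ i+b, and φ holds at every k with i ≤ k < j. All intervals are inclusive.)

4

Evaluate at each i in [0,5]:
  i=0: ✓ (rhs at j=0)
  i=1: ✗ (lhs fails at k=1 before rhs at j=2)
  i=2: ✓ (rhs at j=2)
  i=3: ✓ (rhs at j=3)
  i=4: ✗ (lhs fails at k=4 before rhs at j=5)
  i=5: ✓ (rhs at j=5)
Positions where it holds: {0, 2, 3, 5} → 4.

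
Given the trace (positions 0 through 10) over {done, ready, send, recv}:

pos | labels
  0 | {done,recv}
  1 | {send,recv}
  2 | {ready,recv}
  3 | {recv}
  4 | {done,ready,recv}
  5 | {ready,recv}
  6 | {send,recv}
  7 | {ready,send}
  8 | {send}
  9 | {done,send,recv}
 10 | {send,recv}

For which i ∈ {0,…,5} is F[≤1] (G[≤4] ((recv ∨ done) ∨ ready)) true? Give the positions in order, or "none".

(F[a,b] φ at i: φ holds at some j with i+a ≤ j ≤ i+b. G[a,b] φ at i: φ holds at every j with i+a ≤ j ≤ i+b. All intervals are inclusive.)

Evaluate at each i in [0,5]:
  i=0: ✓ (witness j=0)
  i=1: ✓ (witness j=1)
  i=2: ✓ (witness j=2)
  i=3: ✓ (witness j=3)
  i=4: ✗ (none in [4,5])
  i=5: ✗ (none in [5,6])

0, 1, 2, 3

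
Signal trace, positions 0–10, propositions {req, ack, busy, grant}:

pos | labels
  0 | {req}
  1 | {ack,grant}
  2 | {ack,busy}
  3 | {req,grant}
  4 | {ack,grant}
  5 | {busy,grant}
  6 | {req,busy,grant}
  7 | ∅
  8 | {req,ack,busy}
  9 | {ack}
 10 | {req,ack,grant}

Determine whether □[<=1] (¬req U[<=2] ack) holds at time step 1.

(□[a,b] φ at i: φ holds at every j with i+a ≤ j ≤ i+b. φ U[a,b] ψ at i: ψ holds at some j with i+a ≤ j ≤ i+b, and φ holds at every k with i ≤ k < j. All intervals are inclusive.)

Yes

Check (¬req U[<=2] ack) at every j in [1,2]:
  j=1: holds
  j=2: holds
All positions satisfy it → formula holds.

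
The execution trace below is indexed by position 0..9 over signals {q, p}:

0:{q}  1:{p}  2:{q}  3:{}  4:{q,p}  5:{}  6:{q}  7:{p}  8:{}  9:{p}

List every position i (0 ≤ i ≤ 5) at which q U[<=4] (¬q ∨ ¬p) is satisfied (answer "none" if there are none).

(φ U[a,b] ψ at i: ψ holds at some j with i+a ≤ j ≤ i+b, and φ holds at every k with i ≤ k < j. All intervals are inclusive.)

Evaluate at each i in [0,5]:
  i=0: ✓ (rhs at j=0)
  i=1: ✓ (rhs at j=1)
  i=2: ✓ (rhs at j=2)
  i=3: ✓ (rhs at j=3)
  i=4: ✓ (rhs at j=5; lhs holds on [4,4])
  i=5: ✓ (rhs at j=5)

0, 1, 2, 3, 4, 5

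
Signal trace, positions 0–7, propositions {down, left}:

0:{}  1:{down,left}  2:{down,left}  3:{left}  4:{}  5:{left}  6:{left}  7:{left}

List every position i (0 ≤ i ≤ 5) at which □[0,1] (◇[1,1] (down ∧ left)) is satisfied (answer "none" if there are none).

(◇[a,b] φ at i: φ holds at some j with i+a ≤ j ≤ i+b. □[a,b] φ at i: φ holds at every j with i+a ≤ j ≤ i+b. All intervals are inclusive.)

0

Evaluate at each i in [0,5]:
  i=0: ✓ (all of [0,1])
  i=1: ✗ (fails at j=2)
  i=2: ✗ (fails at j=2)
  i=3: ✗ (fails at j=3)
  i=4: ✗ (fails at j=4)
  i=5: ✗ (fails at j=5)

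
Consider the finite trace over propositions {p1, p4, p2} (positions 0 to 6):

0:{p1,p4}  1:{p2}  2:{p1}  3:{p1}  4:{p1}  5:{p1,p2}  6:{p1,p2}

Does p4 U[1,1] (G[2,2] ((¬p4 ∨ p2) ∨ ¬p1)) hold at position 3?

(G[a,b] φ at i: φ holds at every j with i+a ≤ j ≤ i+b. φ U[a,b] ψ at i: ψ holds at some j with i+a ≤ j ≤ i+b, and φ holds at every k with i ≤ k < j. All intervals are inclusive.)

Does not hold

Need some j in [4,4] with G[2,2] ((¬p4 ∨ p2) ∨ ¬p1), and p4 at every k in [3,j-1].
  j=4: G[2,2] ((¬p4 ∨ p2) ∨ ¬p1) holds, but p4 fails at k=3 → not this j.
No j in the window works → until fails.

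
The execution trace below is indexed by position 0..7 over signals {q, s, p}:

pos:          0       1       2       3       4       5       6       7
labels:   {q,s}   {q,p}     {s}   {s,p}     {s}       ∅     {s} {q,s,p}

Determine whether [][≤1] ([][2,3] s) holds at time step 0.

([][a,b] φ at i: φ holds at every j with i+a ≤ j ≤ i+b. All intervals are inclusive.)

Check [][2,3] s at every j in [0,1]:
  j=0: holds on [2,3]
  j=1: holds on [3,4]
All positions satisfy it → formula holds.

Yes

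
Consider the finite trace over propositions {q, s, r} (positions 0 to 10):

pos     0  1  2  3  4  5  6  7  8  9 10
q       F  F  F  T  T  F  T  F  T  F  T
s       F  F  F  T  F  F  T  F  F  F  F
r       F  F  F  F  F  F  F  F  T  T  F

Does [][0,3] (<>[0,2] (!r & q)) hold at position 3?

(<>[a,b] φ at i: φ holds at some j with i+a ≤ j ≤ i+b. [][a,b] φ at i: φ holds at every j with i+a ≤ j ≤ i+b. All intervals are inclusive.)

True

Check <>[0,2] (!r & q) at every j in [3,6]:
  j=3: holds (witness at 3)
  j=4: holds (witness at 4)
  j=5: holds (witness at 6)
  j=6: holds (witness at 6)
All positions satisfy it → formula holds.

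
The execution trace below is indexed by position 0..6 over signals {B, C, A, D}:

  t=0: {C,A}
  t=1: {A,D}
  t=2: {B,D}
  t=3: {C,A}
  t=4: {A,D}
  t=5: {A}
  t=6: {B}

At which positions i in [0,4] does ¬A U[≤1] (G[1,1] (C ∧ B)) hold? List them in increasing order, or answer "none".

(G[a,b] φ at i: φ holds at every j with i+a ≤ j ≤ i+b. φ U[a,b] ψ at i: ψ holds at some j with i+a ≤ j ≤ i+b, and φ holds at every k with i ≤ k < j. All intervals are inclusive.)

Evaluate at each i in [0,4]:
  i=0: ✗ (no rhs in [0,1])
  i=1: ✗ (no rhs in [1,2])
  i=2: ✗ (no rhs in [2,3])
  i=3: ✗ (no rhs in [3,4])
  i=4: ✗ (no rhs in [4,5])

none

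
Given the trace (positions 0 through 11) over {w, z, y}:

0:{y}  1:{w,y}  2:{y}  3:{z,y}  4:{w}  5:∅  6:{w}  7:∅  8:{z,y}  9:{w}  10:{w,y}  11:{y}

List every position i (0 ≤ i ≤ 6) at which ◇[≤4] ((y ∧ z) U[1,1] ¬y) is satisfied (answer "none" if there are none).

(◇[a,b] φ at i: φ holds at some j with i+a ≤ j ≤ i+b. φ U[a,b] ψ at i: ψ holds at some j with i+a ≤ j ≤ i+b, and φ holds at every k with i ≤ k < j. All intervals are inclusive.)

0, 1, 2, 3, 4, 5, 6

Evaluate at each i in [0,6]:
  i=0: ✓ (witness j=3)
  i=1: ✓ (witness j=3)
  i=2: ✓ (witness j=3)
  i=3: ✓ (witness j=3)
  i=4: ✓ (witness j=8)
  i=5: ✓ (witness j=8)
  i=6: ✓ (witness j=8)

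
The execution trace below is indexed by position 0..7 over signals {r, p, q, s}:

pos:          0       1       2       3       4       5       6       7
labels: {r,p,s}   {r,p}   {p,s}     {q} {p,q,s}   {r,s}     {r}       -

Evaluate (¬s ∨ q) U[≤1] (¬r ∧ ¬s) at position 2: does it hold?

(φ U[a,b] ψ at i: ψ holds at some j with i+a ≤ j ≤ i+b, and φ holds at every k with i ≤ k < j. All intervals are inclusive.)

Need some j in [2,3] with (¬r ∧ ¬s), and (¬s ∨ q) at every k in [2,j-1].
  j=2: (¬r ∧ ¬s) false.
  j=3: (¬r ∧ ¬s) holds, but (¬s ∨ q) fails at k=2 → not this j.
No j in the window works → until fails.

False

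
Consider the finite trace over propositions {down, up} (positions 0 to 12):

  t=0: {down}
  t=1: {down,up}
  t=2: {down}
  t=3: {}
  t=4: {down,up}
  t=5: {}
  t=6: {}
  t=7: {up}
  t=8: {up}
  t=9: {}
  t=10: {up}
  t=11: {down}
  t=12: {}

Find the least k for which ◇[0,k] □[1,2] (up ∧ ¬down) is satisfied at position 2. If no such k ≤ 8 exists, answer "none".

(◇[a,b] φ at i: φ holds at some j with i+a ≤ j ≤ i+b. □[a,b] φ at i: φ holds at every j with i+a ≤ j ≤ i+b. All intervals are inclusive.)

4

Scan j = 2,3,… for □[1,2] (up ∧ ¬down):
  j=2: fails
  j=3: fails
  j=4: fails
  j=5: fails
  j=6: holds
First hit at j=6, so smallest k = 6-2 = 4.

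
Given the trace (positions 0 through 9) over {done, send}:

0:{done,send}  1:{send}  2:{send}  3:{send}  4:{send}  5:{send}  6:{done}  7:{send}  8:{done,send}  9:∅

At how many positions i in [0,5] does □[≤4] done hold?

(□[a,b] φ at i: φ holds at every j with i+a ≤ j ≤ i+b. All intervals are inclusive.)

0

Evaluate at each i in [0,5]:
  i=0: ✗ (fails at j=1)
  i=1: ✗ (fails at j=1)
  i=2: ✗ (fails at j=2)
  i=3: ✗ (fails at j=3)
  i=4: ✗ (fails at j=4)
  i=5: ✗ (fails at j=5)
Positions where it holds: {} → 0.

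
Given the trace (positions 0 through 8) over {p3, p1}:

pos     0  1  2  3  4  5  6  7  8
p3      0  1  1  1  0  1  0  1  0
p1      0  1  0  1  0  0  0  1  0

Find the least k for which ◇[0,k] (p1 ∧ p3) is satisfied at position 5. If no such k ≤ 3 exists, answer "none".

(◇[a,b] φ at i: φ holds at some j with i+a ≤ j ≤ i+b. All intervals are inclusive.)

Scan j = 5,6,… for (p1 ∧ p3):
  j=5: fails
  j=6: fails
  j=7: holds
First hit at j=7, so smallest k = 7-5 = 2.

2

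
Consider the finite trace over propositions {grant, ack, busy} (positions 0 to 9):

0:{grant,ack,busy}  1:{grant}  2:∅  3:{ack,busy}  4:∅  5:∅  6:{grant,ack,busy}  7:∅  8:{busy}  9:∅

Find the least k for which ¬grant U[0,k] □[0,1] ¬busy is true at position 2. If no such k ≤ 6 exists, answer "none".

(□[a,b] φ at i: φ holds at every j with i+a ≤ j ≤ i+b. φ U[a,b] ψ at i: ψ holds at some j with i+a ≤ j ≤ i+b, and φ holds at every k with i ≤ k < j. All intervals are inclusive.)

Need earliest j ≥ 2 with □[0,1] ¬busy, and ¬grant at every k in [2,j-1].
  j=2: rhs fails.
  j=3: rhs fails.
  j=4: rhs holds; lhs holds on [2,3]. k = 2.

2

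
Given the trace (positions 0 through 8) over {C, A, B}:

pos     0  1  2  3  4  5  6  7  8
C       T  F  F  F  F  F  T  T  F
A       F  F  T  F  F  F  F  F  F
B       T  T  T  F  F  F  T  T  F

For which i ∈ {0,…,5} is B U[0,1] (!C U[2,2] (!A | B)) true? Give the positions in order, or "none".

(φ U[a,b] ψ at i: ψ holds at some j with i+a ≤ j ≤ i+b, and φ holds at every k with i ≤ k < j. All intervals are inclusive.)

0, 1, 2, 3, 4

Evaluate at each i in [0,5]:
  i=0: ✓ (rhs at j=1; lhs holds on [0,0])
  i=1: ✓ (rhs at j=1)
  i=2: ✓ (rhs at j=2)
  i=3: ✓ (rhs at j=3)
  i=4: ✓ (rhs at j=4)
  i=5: ✗ (no rhs in [5,6])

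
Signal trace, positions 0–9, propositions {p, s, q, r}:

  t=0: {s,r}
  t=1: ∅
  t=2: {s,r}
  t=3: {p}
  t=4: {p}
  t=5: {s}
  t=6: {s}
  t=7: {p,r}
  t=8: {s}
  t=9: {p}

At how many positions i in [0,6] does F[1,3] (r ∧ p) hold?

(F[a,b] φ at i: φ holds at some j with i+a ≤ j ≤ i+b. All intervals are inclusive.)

Evaluate at each i in [0,6]:
  i=0: ✗ (none in [1,3])
  i=1: ✗ (none in [2,4])
  i=2: ✗ (none in [3,5])
  i=3: ✗ (none in [4,6])
  i=4: ✓ (witness j=7)
  i=5: ✓ (witness j=7)
  i=6: ✓ (witness j=7)
Positions where it holds: {4, 5, 6} → 3.

3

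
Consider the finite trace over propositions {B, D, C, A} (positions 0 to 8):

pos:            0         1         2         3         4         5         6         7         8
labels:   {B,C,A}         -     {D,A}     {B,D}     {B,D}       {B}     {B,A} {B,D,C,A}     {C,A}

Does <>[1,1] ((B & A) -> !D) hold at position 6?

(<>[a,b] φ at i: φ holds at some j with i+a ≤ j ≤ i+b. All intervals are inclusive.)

Check ((B & A) -> !D) at each j in [7,7]:
  j=7: false
No position in the window satisfies it → formula fails.

False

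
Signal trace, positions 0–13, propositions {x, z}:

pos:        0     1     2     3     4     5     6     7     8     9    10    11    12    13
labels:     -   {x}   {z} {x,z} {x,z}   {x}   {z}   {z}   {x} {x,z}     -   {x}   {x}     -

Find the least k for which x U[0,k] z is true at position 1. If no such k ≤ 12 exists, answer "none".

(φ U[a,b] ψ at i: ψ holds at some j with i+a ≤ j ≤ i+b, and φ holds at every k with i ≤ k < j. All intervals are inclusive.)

Need earliest j ≥ 1 with z, and x at every k in [1,j-1].
  j=1: rhs fails.
  j=2: rhs holds; lhs holds on [1,1]. k = 1.

1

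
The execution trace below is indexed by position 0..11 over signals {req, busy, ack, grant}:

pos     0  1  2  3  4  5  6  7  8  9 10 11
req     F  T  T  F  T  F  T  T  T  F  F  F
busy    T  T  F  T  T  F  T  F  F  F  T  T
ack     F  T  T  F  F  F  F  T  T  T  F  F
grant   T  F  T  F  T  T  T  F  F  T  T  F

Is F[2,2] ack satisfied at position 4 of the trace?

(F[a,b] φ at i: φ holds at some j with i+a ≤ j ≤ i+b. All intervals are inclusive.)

Check ack at each j in [6,6]:
  j=6: false
No position in the window satisfies it → formula fails.

Does not hold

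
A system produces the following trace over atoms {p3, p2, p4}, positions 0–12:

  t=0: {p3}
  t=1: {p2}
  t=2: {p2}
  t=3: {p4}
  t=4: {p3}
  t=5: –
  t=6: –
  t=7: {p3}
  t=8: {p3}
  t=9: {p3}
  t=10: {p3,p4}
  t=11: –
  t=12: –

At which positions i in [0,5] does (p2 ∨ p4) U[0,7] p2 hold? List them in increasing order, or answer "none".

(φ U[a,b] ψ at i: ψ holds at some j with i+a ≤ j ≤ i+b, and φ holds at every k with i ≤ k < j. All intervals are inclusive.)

Evaluate at each i in [0,5]:
  i=0: ✗ (lhs fails at k=0 before rhs at j=1)
  i=1: ✓ (rhs at j=1)
  i=2: ✓ (rhs at j=2)
  i=3: ✗ (no rhs in [3,10])
  i=4: ✗ (no rhs in [4,11])
  i=5: ✗ (no rhs in [5,12])

1, 2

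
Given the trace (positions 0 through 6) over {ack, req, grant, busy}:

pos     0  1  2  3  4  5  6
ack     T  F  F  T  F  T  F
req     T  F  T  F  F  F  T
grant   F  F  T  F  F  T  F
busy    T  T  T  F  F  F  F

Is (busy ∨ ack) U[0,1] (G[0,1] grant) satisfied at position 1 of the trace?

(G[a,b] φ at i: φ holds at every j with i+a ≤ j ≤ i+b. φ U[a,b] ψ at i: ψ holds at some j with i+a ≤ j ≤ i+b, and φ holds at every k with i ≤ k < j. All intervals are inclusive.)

No

Need some j in [1,2] with G[0,1] grant, and (busy ∨ ack) at every k in [1,j-1].
  j=1: G[0,1] grant — fails at 1.
  j=2: G[0,1] grant — fails at 3.
No j in the window works → until fails.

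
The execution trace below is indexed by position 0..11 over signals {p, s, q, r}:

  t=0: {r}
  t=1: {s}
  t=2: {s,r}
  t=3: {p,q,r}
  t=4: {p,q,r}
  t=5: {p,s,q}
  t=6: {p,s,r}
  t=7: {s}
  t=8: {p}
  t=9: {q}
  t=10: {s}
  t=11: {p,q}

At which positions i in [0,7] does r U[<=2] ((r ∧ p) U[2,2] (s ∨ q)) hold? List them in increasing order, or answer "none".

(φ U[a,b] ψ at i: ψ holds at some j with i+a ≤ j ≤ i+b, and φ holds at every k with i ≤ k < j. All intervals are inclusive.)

2, 3

Evaluate at each i in [0,7]:
  i=0: ✗ (no rhs in [0,2])
  i=1: ✗ (lhs fails at k=1 before rhs at j=3)
  i=2: ✓ (rhs at j=3; lhs holds on [2,2])
  i=3: ✓ (rhs at j=3)
  i=4: ✗ (no rhs in [4,6])
  i=5: ✗ (no rhs in [5,7])
  i=6: ✗ (no rhs in [6,8])
  i=7: ✗ (no rhs in [7,9])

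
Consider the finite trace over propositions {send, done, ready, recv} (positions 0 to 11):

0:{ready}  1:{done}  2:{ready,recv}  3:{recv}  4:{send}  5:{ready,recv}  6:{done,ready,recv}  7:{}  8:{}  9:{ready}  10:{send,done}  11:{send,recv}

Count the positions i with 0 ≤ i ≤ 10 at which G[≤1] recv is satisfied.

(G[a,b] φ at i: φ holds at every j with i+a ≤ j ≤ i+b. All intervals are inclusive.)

Evaluate at each i in [0,10]:
  i=0: ✗ (fails at j=0)
  i=1: ✗ (fails at j=1)
  i=2: ✓ (all of [2,3])
  i=3: ✗ (fails at j=4)
  i=4: ✗ (fails at j=4)
  i=5: ✓ (all of [5,6])
  i=6: ✗ (fails at j=7)
  i=7: ✗ (fails at j=7)
  i=8: ✗ (fails at j=8)
  i=9: ✗ (fails at j=9)
  i=10: ✗ (fails at j=10)
Positions where it holds: {2, 5} → 2.

2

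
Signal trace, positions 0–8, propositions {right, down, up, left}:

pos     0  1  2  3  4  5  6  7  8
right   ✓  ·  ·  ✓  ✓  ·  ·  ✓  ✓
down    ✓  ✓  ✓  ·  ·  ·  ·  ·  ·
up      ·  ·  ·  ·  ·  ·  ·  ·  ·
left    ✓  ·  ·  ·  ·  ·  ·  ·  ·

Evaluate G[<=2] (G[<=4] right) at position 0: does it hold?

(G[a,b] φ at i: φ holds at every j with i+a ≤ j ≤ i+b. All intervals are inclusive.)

False

Check G[<=4] right at every j in [0,2]:
  j=0: fails at 1
  j=1: fails at 1
  j=2: fails at 2
Fails at j=0 → formula fails.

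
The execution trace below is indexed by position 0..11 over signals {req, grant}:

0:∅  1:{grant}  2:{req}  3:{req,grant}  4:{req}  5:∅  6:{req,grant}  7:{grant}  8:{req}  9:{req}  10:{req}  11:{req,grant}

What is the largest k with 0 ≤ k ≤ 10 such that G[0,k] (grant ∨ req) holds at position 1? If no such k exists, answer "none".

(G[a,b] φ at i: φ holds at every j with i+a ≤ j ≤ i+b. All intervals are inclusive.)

3

(grant ∨ req) must hold from j=1 onward; find where it first fails.
  j=1: holds
  j=2: holds
  j=3: holds
  j=4: holds
  j=5: fails
Holds on [1,4], so largest k = 3.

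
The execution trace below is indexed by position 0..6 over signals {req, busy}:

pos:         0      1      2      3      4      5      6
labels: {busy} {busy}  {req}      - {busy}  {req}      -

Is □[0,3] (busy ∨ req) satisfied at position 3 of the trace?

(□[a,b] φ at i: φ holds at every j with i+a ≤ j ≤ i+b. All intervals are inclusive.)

Does not hold

Check (busy ∨ req) at every j in [3,6]:
  j=3: false
  j=4: true
  j=5: true
  j=6: false
Fails at j=3 → formula fails.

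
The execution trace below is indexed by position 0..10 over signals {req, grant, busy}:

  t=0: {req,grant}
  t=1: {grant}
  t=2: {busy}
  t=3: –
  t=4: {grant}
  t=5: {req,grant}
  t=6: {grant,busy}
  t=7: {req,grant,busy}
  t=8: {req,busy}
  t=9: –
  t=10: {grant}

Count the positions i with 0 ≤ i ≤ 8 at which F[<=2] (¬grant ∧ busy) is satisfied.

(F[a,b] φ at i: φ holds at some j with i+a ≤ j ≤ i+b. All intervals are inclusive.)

6

Evaluate at each i in [0,8]:
  i=0: ✓ (witness j=2)
  i=1: ✓ (witness j=2)
  i=2: ✓ (witness j=2)
  i=3: ✗ (none in [3,5])
  i=4: ✗ (none in [4,6])
  i=5: ✗ (none in [5,7])
  i=6: ✓ (witness j=8)
  i=7: ✓ (witness j=8)
  i=8: ✓ (witness j=8)
Positions where it holds: {0, 1, 2, 6, 7, 8} → 6.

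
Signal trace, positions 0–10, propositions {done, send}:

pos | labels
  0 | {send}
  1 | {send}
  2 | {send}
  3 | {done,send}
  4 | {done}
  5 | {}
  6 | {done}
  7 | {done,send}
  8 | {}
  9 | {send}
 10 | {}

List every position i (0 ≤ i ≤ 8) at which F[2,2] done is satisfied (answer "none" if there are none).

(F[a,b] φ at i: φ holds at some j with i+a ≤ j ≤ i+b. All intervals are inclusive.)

Evaluate at each i in [0,8]:
  i=0: ✗ (none in [2,2])
  i=1: ✓ (witness j=3)
  i=2: ✓ (witness j=4)
  i=3: ✗ (none in [5,5])
  i=4: ✓ (witness j=6)
  i=5: ✓ (witness j=7)
  i=6: ✗ (none in [8,8])
  i=7: ✗ (none in [9,9])
  i=8: ✗ (none in [10,10])

1, 2, 4, 5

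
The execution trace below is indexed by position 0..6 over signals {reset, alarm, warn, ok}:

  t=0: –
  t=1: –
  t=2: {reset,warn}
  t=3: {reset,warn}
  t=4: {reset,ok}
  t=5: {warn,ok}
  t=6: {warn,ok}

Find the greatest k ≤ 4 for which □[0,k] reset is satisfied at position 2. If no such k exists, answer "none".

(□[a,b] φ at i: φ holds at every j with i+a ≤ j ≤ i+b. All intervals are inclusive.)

2

reset must hold from j=2 onward; find where it first fails.
  j=2: holds
  j=3: holds
  j=4: holds
  j=5: fails
Holds on [2,4], so largest k = 2.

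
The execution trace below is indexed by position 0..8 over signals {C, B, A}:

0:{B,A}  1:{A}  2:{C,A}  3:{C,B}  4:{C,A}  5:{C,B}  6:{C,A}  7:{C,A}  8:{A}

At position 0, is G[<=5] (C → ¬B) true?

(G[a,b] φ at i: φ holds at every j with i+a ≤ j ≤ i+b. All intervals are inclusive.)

Does not hold

Check (C → ¬B) at every j in [0,5]:
  j=0: antecedent false → ✓
  j=1: antecedent false → ✓
  j=2: antecedent true; consequent true → ✓
  j=3: antecedent true; consequent false → ✗
  j=4: antecedent true; consequent true → ✓
  j=5: antecedent true; consequent false → ✗
Fails at j=3 → formula fails.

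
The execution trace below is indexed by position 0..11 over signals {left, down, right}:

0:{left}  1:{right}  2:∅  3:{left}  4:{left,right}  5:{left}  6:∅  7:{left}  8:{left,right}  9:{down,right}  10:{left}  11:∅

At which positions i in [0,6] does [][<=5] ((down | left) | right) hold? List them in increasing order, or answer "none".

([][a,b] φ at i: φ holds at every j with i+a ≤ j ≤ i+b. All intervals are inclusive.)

Evaluate at each i in [0,6]:
  i=0: ✗ (fails at j=2)
  i=1: ✗ (fails at j=2)
  i=2: ✗ (fails at j=2)
  i=3: ✗ (fails at j=6)
  i=4: ✗ (fails at j=6)
  i=5: ✗ (fails at j=6)
  i=6: ✗ (fails at j=6)

none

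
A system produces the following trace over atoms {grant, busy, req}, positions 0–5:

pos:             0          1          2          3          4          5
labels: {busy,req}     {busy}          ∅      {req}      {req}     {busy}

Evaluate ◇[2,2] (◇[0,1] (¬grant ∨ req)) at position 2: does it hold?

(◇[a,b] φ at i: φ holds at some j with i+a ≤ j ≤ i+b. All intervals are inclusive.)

Check ◇[0,1] (¬grant ∨ req) at each j in [4,4]:
  j=4: holds (witness at 4)
Found at j=4 → formula holds.

Holds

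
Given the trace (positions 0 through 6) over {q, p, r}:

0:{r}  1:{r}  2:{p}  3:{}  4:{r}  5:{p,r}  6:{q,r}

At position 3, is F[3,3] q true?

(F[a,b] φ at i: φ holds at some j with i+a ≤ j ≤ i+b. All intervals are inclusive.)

Check q at each j in [6,6]:
  j=6: true
Found at j=6 → formula holds.

Yes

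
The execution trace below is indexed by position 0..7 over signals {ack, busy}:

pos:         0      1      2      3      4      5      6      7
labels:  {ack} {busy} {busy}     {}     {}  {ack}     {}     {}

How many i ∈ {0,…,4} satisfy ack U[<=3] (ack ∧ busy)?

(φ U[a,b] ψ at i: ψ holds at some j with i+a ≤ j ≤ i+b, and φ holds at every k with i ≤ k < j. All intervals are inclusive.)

0

Evaluate at each i in [0,4]:
  i=0: ✗ (no rhs in [0,3])
  i=1: ✗ (no rhs in [1,4])
  i=2: ✗ (no rhs in [2,5])
  i=3: ✗ (no rhs in [3,6])
  i=4: ✗ (no rhs in [4,7])
Positions where it holds: {} → 0.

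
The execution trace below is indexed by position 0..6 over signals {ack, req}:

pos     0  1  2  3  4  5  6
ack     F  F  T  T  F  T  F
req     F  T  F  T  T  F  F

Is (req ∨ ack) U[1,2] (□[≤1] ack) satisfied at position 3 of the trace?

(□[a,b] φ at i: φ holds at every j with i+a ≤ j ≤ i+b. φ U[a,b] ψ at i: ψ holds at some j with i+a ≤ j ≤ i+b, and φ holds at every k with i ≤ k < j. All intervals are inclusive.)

Need some j in [4,5] with □[≤1] ack, and (req ∨ ack) at every k in [3,j-1].
  j=4: □[≤1] ack — fails at 4.
  j=5: □[≤1] ack — fails at 6.
No j in the window works → until fails.

No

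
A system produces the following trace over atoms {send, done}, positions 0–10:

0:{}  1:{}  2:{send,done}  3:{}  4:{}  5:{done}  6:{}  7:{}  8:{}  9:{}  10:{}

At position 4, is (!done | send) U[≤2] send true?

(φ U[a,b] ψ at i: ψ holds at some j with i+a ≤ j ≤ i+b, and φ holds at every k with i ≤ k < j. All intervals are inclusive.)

Does not hold

Need some j in [4,6] with send, and (!done | send) at every k in [4,j-1].
  j=4: send false.
  j=5: send false.
  j=6: send false.
No j in the window works → until fails.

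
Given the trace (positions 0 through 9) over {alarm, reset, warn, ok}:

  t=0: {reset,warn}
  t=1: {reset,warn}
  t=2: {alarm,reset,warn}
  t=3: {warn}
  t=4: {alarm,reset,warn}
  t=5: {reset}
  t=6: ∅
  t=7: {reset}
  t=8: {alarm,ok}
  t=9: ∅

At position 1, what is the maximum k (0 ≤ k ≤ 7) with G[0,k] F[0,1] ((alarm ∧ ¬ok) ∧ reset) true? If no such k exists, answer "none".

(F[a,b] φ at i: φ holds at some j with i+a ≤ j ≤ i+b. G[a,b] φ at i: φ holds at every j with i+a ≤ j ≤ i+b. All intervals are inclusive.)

3

F[0,1] ((alarm ∧ ¬ok) ∧ reset) must hold from j=1 onward; find where it first fails.
  j=1: holds
  j=2: holds
  j=3: holds
  j=4: holds
  j=5: fails
Holds on [1,4], so largest k = 3.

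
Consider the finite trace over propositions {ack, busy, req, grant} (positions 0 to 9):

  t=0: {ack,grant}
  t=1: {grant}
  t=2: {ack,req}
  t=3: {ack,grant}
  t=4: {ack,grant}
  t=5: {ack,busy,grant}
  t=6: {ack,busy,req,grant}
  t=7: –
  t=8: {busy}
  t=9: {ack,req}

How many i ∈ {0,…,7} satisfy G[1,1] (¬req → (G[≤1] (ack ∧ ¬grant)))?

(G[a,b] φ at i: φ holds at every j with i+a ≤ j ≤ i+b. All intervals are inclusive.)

2

Evaluate at each i in [0,7]:
  i=0: ✗ (fails at j=1)
  i=1: ✓ (all of [2,2])
  i=2: ✗ (fails at j=3)
  i=3: ✗ (fails at j=4)
  i=4: ✗ (fails at j=5)
  i=5: ✓ (all of [6,6])
  i=6: ✗ (fails at j=7)
  i=7: ✗ (fails at j=8)
Positions where it holds: {1, 5} → 2.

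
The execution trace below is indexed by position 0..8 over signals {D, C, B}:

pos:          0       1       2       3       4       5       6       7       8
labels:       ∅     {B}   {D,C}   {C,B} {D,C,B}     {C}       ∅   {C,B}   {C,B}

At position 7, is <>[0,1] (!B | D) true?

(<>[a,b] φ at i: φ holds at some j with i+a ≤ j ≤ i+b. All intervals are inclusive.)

No

Check (!B | D) at each j in [7,8]:
  j=7: false
  j=8: false
No position in the window satisfies it → formula fails.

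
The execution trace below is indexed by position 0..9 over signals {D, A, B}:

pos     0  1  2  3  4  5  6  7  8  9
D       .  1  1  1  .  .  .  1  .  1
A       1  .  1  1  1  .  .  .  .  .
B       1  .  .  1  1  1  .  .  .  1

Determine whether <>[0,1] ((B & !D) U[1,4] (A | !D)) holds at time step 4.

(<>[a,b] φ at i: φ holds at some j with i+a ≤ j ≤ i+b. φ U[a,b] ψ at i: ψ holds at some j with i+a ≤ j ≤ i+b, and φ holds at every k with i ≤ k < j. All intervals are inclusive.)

Check ((B & !D) U[1,4] (A | !D)) at each j in [4,5]:
  j=4: holds
  j=5: holds
Found at j=4 → formula holds.

Holds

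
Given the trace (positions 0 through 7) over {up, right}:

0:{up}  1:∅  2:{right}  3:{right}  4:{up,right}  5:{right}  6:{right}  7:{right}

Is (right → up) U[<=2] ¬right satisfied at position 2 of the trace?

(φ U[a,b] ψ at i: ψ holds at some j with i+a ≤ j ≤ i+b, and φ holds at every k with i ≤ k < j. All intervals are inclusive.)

Does not hold

Need some j in [2,4] with ¬right, and (right → up) at every k in [2,j-1].
  j=2: ¬right false.
  j=3: ¬right false.
  j=4: ¬right false.
No j in the window works → until fails.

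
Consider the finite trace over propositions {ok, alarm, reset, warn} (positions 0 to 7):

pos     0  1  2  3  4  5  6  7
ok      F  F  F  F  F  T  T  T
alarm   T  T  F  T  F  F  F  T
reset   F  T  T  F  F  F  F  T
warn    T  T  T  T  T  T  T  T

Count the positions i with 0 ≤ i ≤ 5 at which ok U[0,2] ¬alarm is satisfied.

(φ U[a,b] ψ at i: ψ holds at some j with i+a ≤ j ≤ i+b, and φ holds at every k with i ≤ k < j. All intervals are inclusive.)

Evaluate at each i in [0,5]:
  i=0: ✗ (lhs fails at k=0 before rhs at j=2)
  i=1: ✗ (lhs fails at k=1 before rhs at j=2)
  i=2: ✓ (rhs at j=2)
  i=3: ✗ (lhs fails at k=3 before rhs at j=4)
  i=4: ✓ (rhs at j=4)
  i=5: ✓ (rhs at j=5)
Positions where it holds: {2, 4, 5} → 3.

3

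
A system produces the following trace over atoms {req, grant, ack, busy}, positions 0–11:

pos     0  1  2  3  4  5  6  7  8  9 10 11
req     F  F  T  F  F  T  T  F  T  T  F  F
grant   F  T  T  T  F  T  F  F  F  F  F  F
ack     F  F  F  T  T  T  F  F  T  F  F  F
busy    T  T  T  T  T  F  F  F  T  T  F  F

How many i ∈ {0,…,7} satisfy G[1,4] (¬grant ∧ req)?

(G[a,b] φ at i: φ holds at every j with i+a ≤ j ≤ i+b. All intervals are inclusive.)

Evaluate at each i in [0,7]:
  i=0: ✗ (fails at j=1)
  i=1: ✗ (fails at j=2)
  i=2: ✗ (fails at j=3)
  i=3: ✗ (fails at j=4)
  i=4: ✗ (fails at j=5)
  i=5: ✗ (fails at j=7)
  i=6: ✗ (fails at j=7)
  i=7: ✗ (fails at j=10)
Positions where it holds: {} → 0.

0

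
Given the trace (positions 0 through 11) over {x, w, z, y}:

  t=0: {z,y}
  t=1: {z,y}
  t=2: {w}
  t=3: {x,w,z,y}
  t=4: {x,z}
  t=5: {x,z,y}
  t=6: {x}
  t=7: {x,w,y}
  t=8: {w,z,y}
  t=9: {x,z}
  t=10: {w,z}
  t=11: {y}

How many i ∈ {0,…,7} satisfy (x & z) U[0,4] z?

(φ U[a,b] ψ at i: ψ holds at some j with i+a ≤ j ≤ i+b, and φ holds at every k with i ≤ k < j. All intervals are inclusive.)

Evaluate at each i in [0,7]:
  i=0: ✓ (rhs at j=0)
  i=1: ✓ (rhs at j=1)
  i=2: ✗ (lhs fails at k=2 before rhs at j=3)
  i=3: ✓ (rhs at j=3)
  i=4: ✓ (rhs at j=4)
  i=5: ✓ (rhs at j=5)
  i=6: ✗ (lhs fails at k=6 before rhs at j=8)
  i=7: ✗ (lhs fails at k=7 before rhs at j=8)
Positions where it holds: {0, 1, 3, 4, 5} → 5.

5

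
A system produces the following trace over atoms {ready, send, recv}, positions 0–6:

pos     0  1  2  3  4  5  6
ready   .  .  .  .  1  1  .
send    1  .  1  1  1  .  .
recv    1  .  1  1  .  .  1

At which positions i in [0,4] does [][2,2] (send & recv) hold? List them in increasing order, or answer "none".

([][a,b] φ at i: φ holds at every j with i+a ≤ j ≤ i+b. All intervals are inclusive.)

Evaluate at each i in [0,4]:
  i=0: ✓ (all of [2,2])
  i=1: ✓ (all of [3,3])
  i=2: ✗ (fails at j=4)
  i=3: ✗ (fails at j=5)
  i=4: ✗ (fails at j=6)

0, 1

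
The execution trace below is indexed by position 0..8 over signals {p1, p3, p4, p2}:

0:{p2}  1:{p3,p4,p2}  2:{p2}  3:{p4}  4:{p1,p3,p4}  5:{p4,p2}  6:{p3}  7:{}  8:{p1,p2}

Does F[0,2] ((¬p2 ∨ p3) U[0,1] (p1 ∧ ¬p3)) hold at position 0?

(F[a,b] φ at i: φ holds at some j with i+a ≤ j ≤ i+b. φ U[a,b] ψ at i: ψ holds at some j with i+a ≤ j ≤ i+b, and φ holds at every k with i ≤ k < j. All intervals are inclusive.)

Check ((¬p2 ∨ p3) U[0,1] (p1 ∧ ¬p3)) at each j in [0,2]:
  j=0: fails
  j=1: fails
  j=2: fails
No position in the window satisfies it → formula fails.

Does not hold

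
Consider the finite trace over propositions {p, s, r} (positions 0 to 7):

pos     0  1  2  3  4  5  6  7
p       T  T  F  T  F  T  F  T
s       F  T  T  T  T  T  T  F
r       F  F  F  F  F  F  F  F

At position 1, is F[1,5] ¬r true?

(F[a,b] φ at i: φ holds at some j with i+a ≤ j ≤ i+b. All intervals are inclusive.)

Check ¬r at each j in [2,6]:
  j=2: true
  j=3: true
  j=4: true
  j=5: true
  j=6: true
Found at j=2 → formula holds.

True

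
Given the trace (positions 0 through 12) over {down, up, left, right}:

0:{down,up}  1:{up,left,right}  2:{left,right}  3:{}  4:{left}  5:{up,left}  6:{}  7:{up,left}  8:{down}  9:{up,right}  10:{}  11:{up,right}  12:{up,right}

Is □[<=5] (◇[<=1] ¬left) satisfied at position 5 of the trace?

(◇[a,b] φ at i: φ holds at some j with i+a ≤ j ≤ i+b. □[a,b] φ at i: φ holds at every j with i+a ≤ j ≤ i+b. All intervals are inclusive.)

Check ◇[<=1] ¬left at every j in [5,10]:
  j=5: holds (witness at 6)
  j=6: holds (witness at 6)
  j=7: holds (witness at 8)
  j=8: holds (witness at 8)
  j=9: holds (witness at 9)
  j=10: holds (witness at 10)
All positions satisfy it → formula holds.

True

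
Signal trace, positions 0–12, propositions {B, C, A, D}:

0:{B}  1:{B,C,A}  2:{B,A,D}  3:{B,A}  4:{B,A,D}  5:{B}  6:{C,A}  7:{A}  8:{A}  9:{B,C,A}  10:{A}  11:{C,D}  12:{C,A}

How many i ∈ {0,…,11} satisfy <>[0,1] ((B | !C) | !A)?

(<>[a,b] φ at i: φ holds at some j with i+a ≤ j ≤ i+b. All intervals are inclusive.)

12

Evaluate at each i in [0,11]:
  i=0: ✓ (witness j=0)
  i=1: ✓ (witness j=1)
  i=2: ✓ (witness j=2)
  i=3: ✓ (witness j=3)
  i=4: ✓ (witness j=4)
  i=5: ✓ (witness j=5)
  i=6: ✓ (witness j=7)
  i=7: ✓ (witness j=7)
  i=8: ✓ (witness j=8)
  i=9: ✓ (witness j=9)
  i=10: ✓ (witness j=10)
  i=11: ✓ (witness j=11)
Positions where it holds: {0, 1, 2, 3, 4, 5, 6, 7, 8, 9, 10, 11} → 12.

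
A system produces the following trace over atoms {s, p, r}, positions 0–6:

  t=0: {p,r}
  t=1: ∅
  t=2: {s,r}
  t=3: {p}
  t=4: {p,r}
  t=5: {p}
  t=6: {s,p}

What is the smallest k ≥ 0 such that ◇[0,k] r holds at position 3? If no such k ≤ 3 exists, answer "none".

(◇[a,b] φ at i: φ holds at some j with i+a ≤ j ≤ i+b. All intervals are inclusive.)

1

Scan j = 3,4,… for r:
  j=3: fails
  j=4: holds
First hit at j=4, so smallest k = 4-3 = 1.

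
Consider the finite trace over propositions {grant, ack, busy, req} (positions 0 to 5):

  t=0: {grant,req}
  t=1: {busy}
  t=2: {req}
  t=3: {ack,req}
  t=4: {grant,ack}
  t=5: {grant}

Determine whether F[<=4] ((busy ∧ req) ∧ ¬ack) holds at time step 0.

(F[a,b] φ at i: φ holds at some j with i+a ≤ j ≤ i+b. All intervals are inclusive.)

Check ((busy ∧ req) ∧ ¬ack) at each j in [0,4]:
  j=0: false
  j=1: false
  j=2: false
  j=3: false
  j=4: false
No position in the window satisfies it → formula fails.

No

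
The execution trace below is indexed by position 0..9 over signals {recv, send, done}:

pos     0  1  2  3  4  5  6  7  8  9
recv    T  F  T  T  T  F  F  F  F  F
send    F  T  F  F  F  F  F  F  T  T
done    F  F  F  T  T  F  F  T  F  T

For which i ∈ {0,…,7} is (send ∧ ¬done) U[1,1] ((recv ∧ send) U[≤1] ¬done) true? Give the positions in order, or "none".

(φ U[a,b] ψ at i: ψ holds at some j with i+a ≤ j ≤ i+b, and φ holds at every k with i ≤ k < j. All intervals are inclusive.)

1

Evaluate at each i in [0,7]:
  i=0: ✗ (lhs fails at k=0 before rhs at j=1)
  i=1: ✓ (rhs at j=2; lhs holds on [1,1])
  i=2: ✗ (no rhs in [3,3])
  i=3: ✗ (no rhs in [4,4])
  i=4: ✗ (lhs fails at k=4 before rhs at j=5)
  i=5: ✗ (lhs fails at k=5 before rhs at j=6)
  i=6: ✗ (no rhs in [7,7])
  i=7: ✗ (lhs fails at k=7 before rhs at j=8)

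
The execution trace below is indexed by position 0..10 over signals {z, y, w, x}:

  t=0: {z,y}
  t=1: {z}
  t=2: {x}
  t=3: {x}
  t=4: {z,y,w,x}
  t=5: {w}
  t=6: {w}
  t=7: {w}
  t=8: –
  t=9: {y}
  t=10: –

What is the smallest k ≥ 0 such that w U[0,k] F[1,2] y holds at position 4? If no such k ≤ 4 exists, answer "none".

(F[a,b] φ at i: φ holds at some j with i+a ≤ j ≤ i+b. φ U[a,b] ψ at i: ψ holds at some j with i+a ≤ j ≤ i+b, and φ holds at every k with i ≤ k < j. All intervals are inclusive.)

3

Need earliest j ≥ 4 with F[1,2] y, and w at every k in [4,j-1].
  j=4: rhs fails.
  j=5: rhs fails.
  j=6: rhs fails.
  j=7: rhs holds; lhs holds on [4,6]. k = 3.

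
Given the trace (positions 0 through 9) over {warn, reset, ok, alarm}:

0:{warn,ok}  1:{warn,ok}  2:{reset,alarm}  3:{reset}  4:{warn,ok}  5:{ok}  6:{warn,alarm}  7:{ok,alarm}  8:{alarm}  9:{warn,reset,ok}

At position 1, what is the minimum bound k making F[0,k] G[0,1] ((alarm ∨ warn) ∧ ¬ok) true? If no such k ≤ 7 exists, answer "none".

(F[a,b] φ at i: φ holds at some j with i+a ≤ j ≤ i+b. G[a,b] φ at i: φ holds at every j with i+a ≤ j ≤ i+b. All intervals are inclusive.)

none

Scan j = 1,2,… for G[0,1] ((alarm ∨ warn) ∧ ¬ok):
  j=1: fails
  j=2: fails
  j=3: fails
  j=4: fails
  j=5: fails
  j=6: fails
  j=7: fails
  j=8: fails
No j in [1,8] satisfies it → none.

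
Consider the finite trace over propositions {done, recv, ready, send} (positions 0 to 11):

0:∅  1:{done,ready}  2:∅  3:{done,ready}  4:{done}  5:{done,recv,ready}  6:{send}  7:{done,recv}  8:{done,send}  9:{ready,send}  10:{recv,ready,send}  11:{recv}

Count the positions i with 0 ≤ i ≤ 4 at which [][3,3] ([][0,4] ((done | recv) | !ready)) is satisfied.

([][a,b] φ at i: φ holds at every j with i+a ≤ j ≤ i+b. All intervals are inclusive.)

2

Evaluate at each i in [0,4]:
  i=0: ✓ (all of [3,3])
  i=1: ✓ (all of [4,4])
  i=2: ✗ (fails at j=5)
  i=3: ✗ (fails at j=6)
  i=4: ✗ (fails at j=7)
Positions where it holds: {0, 1} → 2.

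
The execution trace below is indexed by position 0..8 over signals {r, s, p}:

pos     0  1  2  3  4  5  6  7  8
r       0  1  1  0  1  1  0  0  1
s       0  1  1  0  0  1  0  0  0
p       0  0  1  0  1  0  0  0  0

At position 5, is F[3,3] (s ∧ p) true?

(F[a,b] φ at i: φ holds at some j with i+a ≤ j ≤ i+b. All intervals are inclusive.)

Does not hold

Check (s ∧ p) at each j in [8,8]:
  j=8: false
No position in the window satisfies it → formula fails.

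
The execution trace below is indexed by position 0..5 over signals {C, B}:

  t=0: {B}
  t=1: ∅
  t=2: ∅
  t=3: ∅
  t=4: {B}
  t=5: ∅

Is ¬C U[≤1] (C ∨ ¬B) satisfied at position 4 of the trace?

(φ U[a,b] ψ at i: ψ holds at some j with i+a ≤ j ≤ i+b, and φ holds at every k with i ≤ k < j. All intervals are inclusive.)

Need some j in [4,5] with (C ∨ ¬B), and ¬C at every k in [4,j-1].
  j=4: (C ∨ ¬B) false.
  j=5: (C ∨ ¬B) holds; ¬C holds at every k in [4,4] → satisfied.

Holds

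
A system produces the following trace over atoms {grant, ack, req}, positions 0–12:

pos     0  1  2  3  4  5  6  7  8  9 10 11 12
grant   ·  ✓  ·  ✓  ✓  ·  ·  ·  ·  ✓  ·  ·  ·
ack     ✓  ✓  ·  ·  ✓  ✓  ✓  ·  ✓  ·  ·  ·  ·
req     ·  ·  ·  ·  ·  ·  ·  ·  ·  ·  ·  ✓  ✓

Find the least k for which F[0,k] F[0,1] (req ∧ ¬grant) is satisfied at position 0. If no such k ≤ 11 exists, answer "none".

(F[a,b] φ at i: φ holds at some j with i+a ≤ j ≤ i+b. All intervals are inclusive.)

Scan j = 0,1,… for F[0,1] (req ∧ ¬grant):
  j=0: fails
  j=1: fails
  j=2: fails
  j=3: fails
  j=4: fails
  j=5: fails
  j=6: fails
  j=7: fails
  j=8: fails
  j=9: fails
  j=10: holds
First hit at j=10, so smallest k = 10-0 = 10.

10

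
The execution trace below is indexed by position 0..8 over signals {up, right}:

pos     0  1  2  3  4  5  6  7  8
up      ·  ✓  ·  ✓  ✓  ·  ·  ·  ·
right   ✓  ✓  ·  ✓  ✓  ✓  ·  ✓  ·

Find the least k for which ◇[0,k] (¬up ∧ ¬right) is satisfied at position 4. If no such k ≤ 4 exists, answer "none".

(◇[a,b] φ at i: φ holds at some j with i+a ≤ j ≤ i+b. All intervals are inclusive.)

Scan j = 4,5,… for (¬up ∧ ¬right):
  j=4: fails
  j=5: fails
  j=6: holds
First hit at j=6, so smallest k = 6-4 = 2.

2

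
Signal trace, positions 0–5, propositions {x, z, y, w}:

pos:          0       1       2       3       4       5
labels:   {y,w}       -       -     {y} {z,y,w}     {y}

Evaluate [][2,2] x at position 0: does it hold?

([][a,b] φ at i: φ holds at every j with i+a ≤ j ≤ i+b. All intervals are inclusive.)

No

Check x at every j in [2,2]:
  j=2: false
Fails at j=2 → formula fails.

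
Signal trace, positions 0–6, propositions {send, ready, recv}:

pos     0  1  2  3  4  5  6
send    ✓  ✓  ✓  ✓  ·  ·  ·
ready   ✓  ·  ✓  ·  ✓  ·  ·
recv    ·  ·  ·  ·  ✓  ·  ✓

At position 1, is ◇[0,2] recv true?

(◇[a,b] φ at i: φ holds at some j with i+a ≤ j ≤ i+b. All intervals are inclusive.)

No

Check recv at each j in [1,3]:
  j=1: false
  j=2: false
  j=3: false
No position in the window satisfies it → formula fails.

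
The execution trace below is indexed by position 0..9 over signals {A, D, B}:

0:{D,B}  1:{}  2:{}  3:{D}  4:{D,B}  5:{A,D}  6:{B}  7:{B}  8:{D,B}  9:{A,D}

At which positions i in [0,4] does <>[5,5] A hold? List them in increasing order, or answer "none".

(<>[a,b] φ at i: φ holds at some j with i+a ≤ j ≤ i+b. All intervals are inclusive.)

Evaluate at each i in [0,4]:
  i=0: ✓ (witness j=5)
  i=1: ✗ (none in [6,6])
  i=2: ✗ (none in [7,7])
  i=3: ✗ (none in [8,8])
  i=4: ✓ (witness j=9)

0, 4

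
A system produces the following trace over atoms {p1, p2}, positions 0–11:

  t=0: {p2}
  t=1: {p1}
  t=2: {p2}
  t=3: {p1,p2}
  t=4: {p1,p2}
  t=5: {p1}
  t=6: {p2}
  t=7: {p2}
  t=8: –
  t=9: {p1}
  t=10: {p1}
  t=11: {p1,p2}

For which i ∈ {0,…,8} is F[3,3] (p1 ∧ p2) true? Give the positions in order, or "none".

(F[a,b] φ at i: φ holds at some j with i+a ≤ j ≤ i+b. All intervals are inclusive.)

Evaluate at each i in [0,8]:
  i=0: ✓ (witness j=3)
  i=1: ✓ (witness j=4)
  i=2: ✗ (none in [5,5])
  i=3: ✗ (none in [6,6])
  i=4: ✗ (none in [7,7])
  i=5: ✗ (none in [8,8])
  i=6: ✗ (none in [9,9])
  i=7: ✗ (none in [10,10])
  i=8: ✓ (witness j=11)

0, 1, 8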